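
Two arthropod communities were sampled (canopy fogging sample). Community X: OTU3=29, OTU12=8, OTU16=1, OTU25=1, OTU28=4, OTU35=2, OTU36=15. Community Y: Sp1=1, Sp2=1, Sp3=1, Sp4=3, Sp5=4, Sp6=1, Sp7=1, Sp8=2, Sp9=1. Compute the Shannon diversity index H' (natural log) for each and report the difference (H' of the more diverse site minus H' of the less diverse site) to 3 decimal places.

Community X: N=60, proportions 0.48333, 0.13333, 0.01667, 0.01667, 0.06667, 0.03333, 0.25, giving H' = 1.39702 (working shown to 5 dp, full precision carried).
Community Y: N=15, proportions 0.06667, 0.06667, 0.06667, 0.2, 0.26667, 0.06667, 0.06667, 0.13333, 0.06667, giving H' = 2.02623.
Difference = |1.39702 − 2.02623| = 0.62921, i.e. 0.629 to 3 decimal places.

0.629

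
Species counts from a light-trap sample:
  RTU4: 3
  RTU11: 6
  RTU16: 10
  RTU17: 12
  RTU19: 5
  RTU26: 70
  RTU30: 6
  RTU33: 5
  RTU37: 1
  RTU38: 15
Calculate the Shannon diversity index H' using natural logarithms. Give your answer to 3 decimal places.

Total N = 3+6+10+12+5+70+6+5+1+15 = 133, so the proportions are 0.02256, 0.04511, 0.07519, 0.09023, 0.03759, 0.52632, 0.04511, 0.03759, 0.00752, 0.11278 (working shown to 5 dp, full precision carried).
Each pᵢ ln pᵢ term: 0.02256×(-3.79174)=-0.08553, 0.04511×(-3.09859)=-0.13979, 0.07519×(-2.58776)=-0.19457, 0.09023×(-2.40544)=-0.21703, 0.03759×(-3.28091)=-0.12334, 0.52632×(-0.64185)=-0.33782, 0.04511×(-3.09859)=-0.13979, 0.03759×(-3.28091)=-0.12334, 0.00752×(-4.89035)=-0.03677, 0.11278×(-2.18230)=-0.24612.
Sum = -1.64410, so H' = 1.644.

1.644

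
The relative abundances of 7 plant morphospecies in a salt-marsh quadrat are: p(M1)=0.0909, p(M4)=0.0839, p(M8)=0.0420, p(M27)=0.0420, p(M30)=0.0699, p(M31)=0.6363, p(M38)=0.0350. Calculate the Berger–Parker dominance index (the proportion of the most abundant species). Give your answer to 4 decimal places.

0.6363

The largest proportion is 0.6363, i.e. d = 0.6363 to 4 decimal places.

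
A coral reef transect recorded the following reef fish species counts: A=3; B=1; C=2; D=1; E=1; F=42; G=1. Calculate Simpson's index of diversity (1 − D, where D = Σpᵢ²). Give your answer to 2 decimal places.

Total N = 3+1+2+1+1+42+1 = 51, so the proportions are 0.0588, 0.0196, 0.0392, 0.0196, 0.0196, 0.8235, 0.0196 (working shown to 4 dp, full precision carried).
D = 0.0588² + 0.0196² + 0.0392² + 0.0196² + 0.0196² + 0.8235² + 0.0196² = 0.0035 + 0.0004 + 0.0015 + 0.0004 + 0.0004 + 0.6782 + 0.0004 = 0.6847.
So 1 − D = 0.3153, i.e. 0.32 to 2 decimal places.

0.32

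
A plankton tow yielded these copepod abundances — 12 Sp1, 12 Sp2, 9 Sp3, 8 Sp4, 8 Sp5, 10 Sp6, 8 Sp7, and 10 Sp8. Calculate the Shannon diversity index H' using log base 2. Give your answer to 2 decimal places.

2.98

Total N = 12+12+9+8+8+10+8+10 = 77, so the proportions are 0.1558, 0.1558, 0.1169, 0.1039, 0.1039, 0.1299, 0.1039, 0.1299 (working shown to 4 dp, full precision carried).
Each pᵢ log₂ pᵢ term: 0.1558×(-2.6818)=-0.4179, 0.1558×(-2.6818)=-0.4179, 0.1169×(-3.0969)=-0.3620, 0.1039×(-3.2668)=-0.3394, 0.1039×(-3.2668)=-0.3394, 0.1299×(-2.9449)=-0.3824, 0.1039×(-3.2668)=-0.3394, 0.1299×(-2.9449)=-0.3824.
Sum = -2.9810, so H' = 2.98.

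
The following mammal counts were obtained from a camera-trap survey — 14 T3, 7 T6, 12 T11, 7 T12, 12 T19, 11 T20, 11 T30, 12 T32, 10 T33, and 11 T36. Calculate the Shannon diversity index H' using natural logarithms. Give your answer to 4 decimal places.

Total N = 14+7+12+7+12+11+11+12+10+11 = 107, so the proportions are 0.130841, 0.065421, 0.11215, 0.065421, 0.11215, 0.102804, 0.102804, 0.11215, 0.093458, 0.102804 (working shown to 6 dp, full precision carried).
Each pᵢ ln pᵢ term: 0.130841×(-2.033772)=-0.266101, 0.065421×(-2.726919)=-0.178397, 0.11215×(-2.187922)=-0.245374, 0.065421×(-2.726919)=-0.178397, 0.11215×(-2.187922)=-0.245374, 0.102804×(-2.274934)=-0.233872, 0.102804×(-2.274934)=-0.233872, 0.11215×(-2.187922)=-0.245374, 0.093458×(-2.370244)=-0.221518, 0.102804×(-2.274934)=-0.233872.
Sum = -2.282151, so H' = 2.2822.

2.2822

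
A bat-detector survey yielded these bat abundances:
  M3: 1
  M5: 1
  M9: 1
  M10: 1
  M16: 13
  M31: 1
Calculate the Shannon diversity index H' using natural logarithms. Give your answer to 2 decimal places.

1.04

Total N = 1+1+1+1+13+1 = 18, so the proportions are 0.0556, 0.0556, 0.0556, 0.0556, 0.7222, 0.0556 (working shown to 4 dp, full precision carried).
Each pᵢ ln pᵢ term: 0.0556×(-2.8904)=-0.1606, 0.0556×(-2.8904)=-0.1606, 0.0556×(-2.8904)=-0.1606, 0.0556×(-2.8904)=-0.1606, 0.7222×(-0.3254)=-0.2350, 0.0556×(-2.8904)=-0.1606.
Sum = -1.0379, so H' = 1.04.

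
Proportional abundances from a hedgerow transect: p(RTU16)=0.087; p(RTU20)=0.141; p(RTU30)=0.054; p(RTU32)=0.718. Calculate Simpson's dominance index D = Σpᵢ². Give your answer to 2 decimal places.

D = 0.087² + 0.141² + 0.054² + 0.718² = 0.0076 + 0.0199 + 0.0029 + 0.5155 = 0.5459 (working shown to 4 dp, full precision carried).
To 2 decimal places, D = 0.55.

0.55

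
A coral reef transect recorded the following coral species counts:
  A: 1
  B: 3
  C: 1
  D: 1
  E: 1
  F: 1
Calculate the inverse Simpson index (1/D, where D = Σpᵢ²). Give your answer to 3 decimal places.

4.571

Total N = 1+3+1+1+1+1 = 8, so the proportions are 0.125, 0.375, 0.125, 0.125, 0.125, 0.125 (working shown to 7 dp, full precision carried).
D = 0.125² + 0.375² + 0.125² + 0.125² + 0.125² + 0.125² = 0.0156250 + 0.1406250 + 0.0156250 + 0.0156250 + 0.0156250 + 0.0156250 = 0.2187500.
So 1/D = 4.57143, i.e. 4.571 to 3 decimal places.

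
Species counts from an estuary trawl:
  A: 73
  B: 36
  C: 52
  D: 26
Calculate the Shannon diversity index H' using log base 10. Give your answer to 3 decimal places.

0.571

Total N = 73+36+52+26 = 187, so the proportions are 0.39037, 0.19251, 0.27807, 0.13904 (working shown to 5 dp, full precision carried).
Each pᵢ log₁₀ pᵢ term: 0.39037×(-0.40852)=-0.15948, 0.19251×(-0.71554)=-0.13775, 0.27807×(-0.55584)=-0.15456, 0.13904×(-0.85687)=-0.11914.
Sum = -0.57093, so H' = 0.571.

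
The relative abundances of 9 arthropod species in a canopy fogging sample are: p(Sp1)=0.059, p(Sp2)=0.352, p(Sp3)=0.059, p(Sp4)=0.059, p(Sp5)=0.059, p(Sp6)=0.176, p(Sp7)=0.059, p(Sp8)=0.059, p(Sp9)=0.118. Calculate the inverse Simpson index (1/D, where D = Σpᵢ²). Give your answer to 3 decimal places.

5.272

D = 0.059² + 0.352² + 0.059² + 0.059² + 0.059² + 0.176² + 0.059² + 0.059² + 0.118² = 0.0034810 + 0.1239040 + 0.0034810 + 0.0034810 + 0.0034810 + 0.0309760 + 0.0034810 + 0.0034810 + 0.0139240 = 0.1896900 (working shown to 7 dp, full precision carried).
So 1/D = 5.27176, i.e. 5.272 to 3 decimal places.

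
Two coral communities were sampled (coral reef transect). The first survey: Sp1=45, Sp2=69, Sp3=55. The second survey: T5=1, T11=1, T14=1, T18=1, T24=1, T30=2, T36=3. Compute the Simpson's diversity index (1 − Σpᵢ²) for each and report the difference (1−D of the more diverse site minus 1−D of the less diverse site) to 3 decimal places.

The first survey: N=169, proportions 0.26627, 0.40828, 0.32544, giving 1−D = 0.65649 (working shown to 5 dp, full precision carried).
The second survey: N=10, proportions 0.1, 0.1, 0.1, 0.1, 0.1, 0.2, 0.3, giving 1−D = 0.82000.
Difference = |0.65649 − 0.82000| = 0.16351, i.e. 0.164 to 3 decimal places.

0.164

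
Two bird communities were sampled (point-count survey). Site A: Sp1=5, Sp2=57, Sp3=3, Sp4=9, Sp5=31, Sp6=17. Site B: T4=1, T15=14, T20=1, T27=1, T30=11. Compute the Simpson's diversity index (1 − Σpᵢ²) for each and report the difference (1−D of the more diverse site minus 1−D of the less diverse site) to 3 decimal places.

0.098

Site A: N=122, proportions 0.040984, 0.467213, 0.02459, 0.07377, 0.254098, 0.139344, giving 1−D = 0.690003 (working shown to 6 dp, full precision carried).
Site B: N=28, proportions 0.035714, 0.5, 0.035714, 0.035714, 0.392857, giving 1−D = 0.591837.
Difference = |0.690003 − 0.591837| = 0.098166, i.e. 0.098 to 3 decimal places.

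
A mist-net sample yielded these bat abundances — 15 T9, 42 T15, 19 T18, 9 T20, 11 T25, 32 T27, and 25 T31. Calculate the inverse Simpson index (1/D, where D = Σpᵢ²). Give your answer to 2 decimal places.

5.57

Total N = 15+42+19+9+11+32+25 = 153, so the proportions are 0.098039, 0.27451, 0.124183, 0.058824, 0.071895, 0.20915, 0.163399 (working shown to 6 dp, full precision carried).
D = 0.098039² + 0.27451² + 0.124183² + 0.058824² + 0.071895² + 0.20915² + 0.163399² = 0.009612 + 0.075356 + 0.015421 + 0.003460 + 0.005169 + 0.043744 + 0.026699 = 0.179461.
So 1/D = 5.5722, i.e. 5.57 to 2 decimal places.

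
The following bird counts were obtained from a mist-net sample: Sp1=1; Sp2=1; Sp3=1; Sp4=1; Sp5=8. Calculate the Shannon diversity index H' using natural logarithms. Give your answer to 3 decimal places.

1.099

Total N = 1+1+1+1+8 = 12, so the proportions are 0.08333, 0.08333, 0.08333, 0.08333, 0.66667 (working shown to 5 dp, full precision carried).
Each pᵢ ln pᵢ term: 0.08333×(-2.48491)=-0.20708, 0.08333×(-2.48491)=-0.20708, 0.08333×(-2.48491)=-0.20708, 0.08333×(-2.48491)=-0.20708, 0.66667×(-0.40547)=-0.27031.
Sum = -1.09861, so H' = 1.099.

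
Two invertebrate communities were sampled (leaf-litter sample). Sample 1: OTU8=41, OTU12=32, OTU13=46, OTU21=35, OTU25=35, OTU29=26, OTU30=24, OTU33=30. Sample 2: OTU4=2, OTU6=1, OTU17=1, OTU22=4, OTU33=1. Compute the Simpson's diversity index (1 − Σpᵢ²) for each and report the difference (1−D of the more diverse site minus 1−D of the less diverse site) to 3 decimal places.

0.154

Sample 1: N=269, proportions 0.15242, 0.11896, 0.171, 0.13011, 0.13011, 0.09665, 0.08922, 0.11152, giving 1−D = 0.86978 (working shown to 5 dp, full precision carried).
Sample 2: N=9, proportions 0.22222, 0.11111, 0.11111, 0.44444, 0.11111, giving 1−D = 0.71605.
Difference = |0.86978 − 0.71605| = 0.15373, i.e. 0.154 to 3 decimal places.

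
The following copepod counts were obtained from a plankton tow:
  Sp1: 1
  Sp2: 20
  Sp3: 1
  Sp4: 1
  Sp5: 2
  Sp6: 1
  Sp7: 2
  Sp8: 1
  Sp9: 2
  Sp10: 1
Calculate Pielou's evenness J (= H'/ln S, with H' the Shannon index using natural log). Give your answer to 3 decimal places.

0.636

Total N = 1+20+1+1+2+1+2+1+2+1 = 32, so the proportions are 0.03125, 0.625, 0.03125, 0.03125, 0.0625, 0.03125, 0.0625, 0.03125, 0.0625, 0.03125 (working shown to 5 dp, full precision carried).
H' = −Σ pᵢ ln pᵢ = −((-0.10830) + (-0.29375) + (-0.10830) + (-0.10830) + (-0.17329) + (-0.10830) + (-0.17329) + (-0.10830) + (-0.17329) + (-0.10830)) = 1.46344.
With S = 10 species, ln S = 2.30259, so J = 1.46344/2.30259 = 0.63556, i.e. 0.636 to 3 decimal places.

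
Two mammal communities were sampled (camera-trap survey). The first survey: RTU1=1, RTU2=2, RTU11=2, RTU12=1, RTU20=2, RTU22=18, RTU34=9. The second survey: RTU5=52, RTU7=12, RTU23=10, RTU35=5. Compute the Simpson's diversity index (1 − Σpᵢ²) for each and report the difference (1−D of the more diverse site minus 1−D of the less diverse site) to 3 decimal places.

The first survey: N=35, proportions 0.02857, 0.05714, 0.05714, 0.02857, 0.05714, 0.51429, 0.25714, giving 1−D = 0.65796 (working shown to 5 dp, full precision carried).
The second survey: N=79, proportions 0.65823, 0.1519, 0.12658, 0.06329, giving 1−D = 0.52363.
Difference = |0.65796 − 0.52363| = 0.13433, i.e. 0.134 to 3 decimal places.

0.134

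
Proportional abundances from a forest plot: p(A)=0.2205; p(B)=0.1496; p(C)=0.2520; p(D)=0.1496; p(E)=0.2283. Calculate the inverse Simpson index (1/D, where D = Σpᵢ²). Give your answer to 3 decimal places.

D = 0.2205² + 0.1496² + 0.252² + 0.1496² + 0.2283² = 0.0486203 + 0.0223802 + 0.0635040 + 0.0223802 + 0.0521209 = 0.2090055 (working shown to 7 dp, full precision carried).
So 1/D = 4.78456, i.e. 4.785 to 3 decimal places.

4.785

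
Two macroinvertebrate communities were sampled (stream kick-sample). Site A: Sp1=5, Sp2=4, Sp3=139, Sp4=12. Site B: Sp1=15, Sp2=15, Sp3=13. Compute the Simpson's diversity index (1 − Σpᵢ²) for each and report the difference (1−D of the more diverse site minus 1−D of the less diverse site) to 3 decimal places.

Site A: N=160, proportions 0.03125, 0.025, 0.86875, 0.075, giving 1−D = 0.238046875 (working shown to 9 dp, full precision carried).
Site B: N=43, proportions 0.348837209, 0.348837209, 0.302325581, giving 1−D = 0.665224446.
Difference = |0.238046875 − 0.665224446| = 0.427177571, i.e. 0.427 to 3 decimal places.

0.427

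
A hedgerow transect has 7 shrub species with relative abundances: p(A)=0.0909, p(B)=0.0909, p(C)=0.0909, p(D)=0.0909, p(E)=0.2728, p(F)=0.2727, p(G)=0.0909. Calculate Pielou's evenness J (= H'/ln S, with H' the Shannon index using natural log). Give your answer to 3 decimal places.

0.924

H' = −Σ pᵢ ln pᵢ = −((-0.21798) + (-0.21798) + (-0.21798) + (-0.21798) + (-0.35437) + (-0.35434) + (-0.21798)) = 1.79860 (working shown to 5 dp, full precision carried).
With S = 7 species, ln S = 1.94591, so J = 1.79860/1.94591 = 0.92430, i.e. 0.924 to 3 decimal places.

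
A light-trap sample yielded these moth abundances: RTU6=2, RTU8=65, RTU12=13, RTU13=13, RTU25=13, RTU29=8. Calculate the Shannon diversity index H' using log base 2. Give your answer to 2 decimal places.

Total N = 2+65+13+13+13+8 = 114, so the proportions are 0.0175, 0.5702, 0.114, 0.114, 0.114, 0.0702 (working shown to 4 dp, full precision carried).
Each pᵢ log₂ pᵢ term: 0.0175×(-5.8329)=-0.1023, 0.5702×(-0.8105)=-0.4621, 0.114×(-3.1325)=-0.3572, 0.114×(-3.1325)=-0.3572, 0.114×(-3.1325)=-0.3572, 0.0702×(-3.8329)=-0.2690.
Sum = -1.9051, so H' = 1.91.

1.91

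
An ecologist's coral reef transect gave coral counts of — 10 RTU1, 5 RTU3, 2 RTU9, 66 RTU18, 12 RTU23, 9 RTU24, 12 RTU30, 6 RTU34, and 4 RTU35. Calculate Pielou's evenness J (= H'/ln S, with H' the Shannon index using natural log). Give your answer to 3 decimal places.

0.739

Total N = 10+5+2+66+12+9+12+6+4 = 126, so the proportions are 0.07937, 0.03968, 0.01587, 0.52381, 0.09524, 0.07143, 0.09524, 0.04762, 0.03175 (working shown to 5 dp, full precision carried).
H' = −Σ pᵢ ln pᵢ = −((-0.20109) + (-0.12805) + (-0.06576) + (-0.33871) + (-0.22394) + (-0.18850) + (-0.22394) + (-0.14498) + (-0.10952)) = 1.62450.
With S = 9 species, ln S = 2.19722, so J = 1.62450/2.19722 = 0.73934, i.e. 0.739 to 3 decimal places.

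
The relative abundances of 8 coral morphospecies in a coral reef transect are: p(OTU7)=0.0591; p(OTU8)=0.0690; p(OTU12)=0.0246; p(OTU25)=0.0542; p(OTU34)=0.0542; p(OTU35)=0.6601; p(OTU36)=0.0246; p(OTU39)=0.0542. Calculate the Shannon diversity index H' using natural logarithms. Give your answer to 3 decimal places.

Each pᵢ ln pᵢ term (working shown to 5 dp, full precision carried): 0.0591×(-2.82852)=-0.16717, 0.069×(-2.67365)=-0.18448, 0.0246×(-3.70501)=-0.09114, 0.0542×(-2.91507)=-0.15800, 0.0542×(-2.91507)=-0.15800, 0.6601×(-0.41536)=-0.27418, 0.0246×(-3.70501)=-0.09114, 0.0542×(-2.91507)=-0.15800.
Sum = -1.28211, so H' = 1.282.

1.282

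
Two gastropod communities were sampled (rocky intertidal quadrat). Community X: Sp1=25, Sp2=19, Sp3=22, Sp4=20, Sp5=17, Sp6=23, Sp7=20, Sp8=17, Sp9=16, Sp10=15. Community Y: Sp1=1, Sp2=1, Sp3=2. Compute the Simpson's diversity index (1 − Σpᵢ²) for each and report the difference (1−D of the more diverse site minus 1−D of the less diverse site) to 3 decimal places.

Community X: N=194, proportions 0.12887, 0.09794, 0.1134, 0.10309, 0.08763, 0.11856, 0.10309, 0.08763, 0.08247, 0.07732, giving 1−D = 0.89749 (working shown to 5 dp, full precision carried).
Community Y: N=4, proportions 0.25, 0.25, 0.5, giving 1−D = 0.62500.
Difference = |0.89749 − 0.62500| = 0.27249, i.e. 0.272 to 3 decimal places.

0.272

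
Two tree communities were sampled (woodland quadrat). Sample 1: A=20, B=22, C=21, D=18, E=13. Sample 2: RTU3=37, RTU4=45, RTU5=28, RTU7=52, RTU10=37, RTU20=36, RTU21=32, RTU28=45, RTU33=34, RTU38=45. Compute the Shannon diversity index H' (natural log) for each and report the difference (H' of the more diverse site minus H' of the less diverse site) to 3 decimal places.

0.693

Sample 1: N=94, proportions 0.21277, 0.23404, 0.2234, 0.19149, 0.1383, giving H' = 1.59411 (working shown to 5 dp, full precision carried).
Sample 2: N=391, proportions 0.09463, 0.11509, 0.07161, 0.13299, 0.09463, 0.09207, 0.08184, 0.11509, 0.08696, 0.11509, giving H' = 2.28666.
Difference = |1.59411 − 2.28666| = 0.69255, i.e. 0.693 to 3 decimal places.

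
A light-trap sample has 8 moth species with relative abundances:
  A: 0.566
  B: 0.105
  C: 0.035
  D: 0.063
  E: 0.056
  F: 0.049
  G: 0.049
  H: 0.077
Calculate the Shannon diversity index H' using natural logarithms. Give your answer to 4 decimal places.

Each pᵢ ln pᵢ term (working shown to 6 dp, full precision carried): 0.566×(-0.569161)=-0.322145, 0.105×(-2.253795)=-0.236648, 0.035×(-3.352407)=-0.117334, 0.063×(-2.764621)=-0.174171, 0.056×(-2.882404)=-0.161415, 0.049×(-3.015935)=-0.147781, 0.049×(-3.015935)=-0.147781, 0.077×(-2.563950)=-0.197424.
Sum = -1.504699, so H' = 1.5047.

1.5047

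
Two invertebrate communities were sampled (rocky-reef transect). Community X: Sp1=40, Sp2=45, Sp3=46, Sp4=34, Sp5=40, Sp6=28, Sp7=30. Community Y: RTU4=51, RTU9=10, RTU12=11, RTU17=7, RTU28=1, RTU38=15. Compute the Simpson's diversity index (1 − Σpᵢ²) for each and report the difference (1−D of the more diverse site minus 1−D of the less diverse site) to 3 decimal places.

Community X: N=263, proportions 0.15209, 0.1711, 0.1749, 0.12928, 0.15209, 0.10646, 0.11407, giving 1−D = 0.85281 (working shown to 5 dp, full precision carried).
Community Y: N=95, proportions 0.53684, 0.10526, 0.11579, 0.07368, 0.01053, 0.15789, giving 1−D = 0.65684.
Difference = |0.85281 − 0.65684| = 0.19597, i.e. 0.196 to 3 decimal places.

0.196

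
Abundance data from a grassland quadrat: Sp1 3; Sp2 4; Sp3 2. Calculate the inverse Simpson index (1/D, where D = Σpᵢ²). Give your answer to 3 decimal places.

Total N = 3+4+2 = 9, so the proportions are 0.333333, 0.444444, 0.222222 (working shown to 6 dp, full precision carried).
D = 0.333333² + 0.444444² + 0.222222² = 0.111111 + 0.197531 + 0.049383 = 0.358025.
So 1/D = 2.79310, i.e. 2.793 to 3 decimal places.

2.793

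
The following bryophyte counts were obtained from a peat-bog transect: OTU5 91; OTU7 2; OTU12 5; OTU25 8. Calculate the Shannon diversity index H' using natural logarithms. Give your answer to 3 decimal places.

0.545

Total N = 91+2+5+8 = 106, so the proportions are 0.85849, 0.01887, 0.04717, 0.07547 (working shown to 5 dp, full precision carried).
Each pᵢ ln pᵢ term: 0.85849×(-0.15258)=-0.13099, 0.01887×(-3.97029)=-0.07491, 0.04717×(-3.05400)=-0.14406, 0.07547×(-2.58400)=-0.19502.
Sum = -0.54497, so H' = 0.545.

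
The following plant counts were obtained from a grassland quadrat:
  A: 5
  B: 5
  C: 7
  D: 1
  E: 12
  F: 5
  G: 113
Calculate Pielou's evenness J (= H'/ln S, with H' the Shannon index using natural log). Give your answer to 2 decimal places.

Total N = 5+5+7+1+12+5+113 = 148, so the proportions are 0.0338, 0.0338, 0.0473, 0.0068, 0.0811, 0.0338, 0.7635 (working shown to 4 dp, full precision carried).
H' = −Σ pᵢ ln pᵢ = −((-0.1145) + (-0.1145) + (-0.1443) + (-0.0338) + (-0.2037) + (-0.1145) + (-0.2060)) = 0.9312.
With S = 7 species, ln S = 1.9459, so J = 0.9312/1.9459 = 0.4785, i.e. 0.48 to 2 decimal places.

0.48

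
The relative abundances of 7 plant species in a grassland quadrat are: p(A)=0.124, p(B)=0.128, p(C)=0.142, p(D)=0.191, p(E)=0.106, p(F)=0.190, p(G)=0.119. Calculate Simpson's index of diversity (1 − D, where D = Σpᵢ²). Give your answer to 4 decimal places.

D = 0.124² + 0.128² + 0.142² + 0.191² + 0.106² + 0.19² + 0.119² = 0.015376 + 0.016384 + 0.020164 + 0.036481 + 0.011236 + 0.036100 + 0.014161 = 0.149902 (working shown to 6 dp, full precision carried).
So 1 − D = 0.850098, i.e. 0.8501 to 4 decimal places.

0.8501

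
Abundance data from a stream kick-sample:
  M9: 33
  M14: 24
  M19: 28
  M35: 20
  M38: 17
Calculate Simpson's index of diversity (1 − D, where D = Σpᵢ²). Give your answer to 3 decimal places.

Total N = 33+24+28+20+17 = 122, so the proportions are 0.27049, 0.19672, 0.22951, 0.16393, 0.13934 (working shown to 5 dp, full precision carried).
D = 0.27049² + 0.19672² + 0.22951² + 0.16393² + 0.13934² = 0.07317 + 0.03870 + 0.05267 + 0.02687 + 0.01942 = 0.21083.
So 1 − D = 0.78917, i.e. 0.789 to 3 decimal places.

0.789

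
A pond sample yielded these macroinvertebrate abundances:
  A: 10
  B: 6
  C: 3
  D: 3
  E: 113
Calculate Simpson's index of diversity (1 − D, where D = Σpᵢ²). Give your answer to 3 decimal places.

Total N = 10+6+3+3+113 = 135, so the proportions are 0.07407, 0.04444, 0.02222, 0.02222, 0.83704 (working shown to 5 dp, full precision carried).
D = 0.07407² + 0.04444² + 0.02222² + 0.02222² + 0.83704² = 0.00549 + 0.00198 + 0.00049 + 0.00049 + 0.70063 = 0.70908.
So 1 − D = 0.29092, i.e. 0.291 to 3 decimal places.

0.291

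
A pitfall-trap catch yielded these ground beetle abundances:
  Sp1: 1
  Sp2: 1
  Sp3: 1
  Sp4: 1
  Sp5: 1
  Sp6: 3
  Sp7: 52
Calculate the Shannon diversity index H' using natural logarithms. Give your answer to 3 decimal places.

Total N = 1+1+1+1+1+3+52 = 60, so the proportions are 0.01667, 0.01667, 0.01667, 0.01667, 0.01667, 0.05, 0.86667 (working shown to 5 dp, full precision carried).
Each pᵢ ln pᵢ term: 0.01667×(-4.09434)=-0.06824, 0.01667×(-4.09434)=-0.06824, 0.01667×(-4.09434)=-0.06824, 0.01667×(-4.09434)=-0.06824, 0.01667×(-4.09434)=-0.06824, 0.05×(-2.99573)=-0.14979, 0.86667×(-0.14310)=-0.12402.
Sum = -0.61500, so H' = 0.615.

0.615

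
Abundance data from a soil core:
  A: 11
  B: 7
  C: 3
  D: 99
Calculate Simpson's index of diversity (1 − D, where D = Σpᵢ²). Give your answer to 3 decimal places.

Total N = 11+7+3+99 = 120, so the proportions are 0.09167, 0.05833, 0.025, 0.825 (working shown to 5 dp, full precision carried).
D = 0.09167² + 0.05833² + 0.025² + 0.825² = 0.00840 + 0.00340 + 0.00063 + 0.68062 = 0.69306.
So 1 − D = 0.30694, i.e. 0.307 to 3 decimal places.

0.307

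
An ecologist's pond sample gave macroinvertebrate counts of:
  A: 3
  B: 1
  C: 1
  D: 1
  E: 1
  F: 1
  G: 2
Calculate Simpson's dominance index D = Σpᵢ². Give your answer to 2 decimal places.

Total N = 3+1+1+1+1+1+2 = 10, so the proportions are 0.3, 0.1, 0.1, 0.1, 0.1, 0.1, 0.2 (working shown to 4 dp, full precision carried).
D = 0.3² + 0.1² + 0.1² + 0.1² + 0.1² + 0.1² + 0.2² = 0.0900 + 0.0100 + 0.0100 + 0.0100 + 0.0100 + 0.0100 + 0.0400 = 0.1800.
To 2 decimal places, D = 0.18.

0.18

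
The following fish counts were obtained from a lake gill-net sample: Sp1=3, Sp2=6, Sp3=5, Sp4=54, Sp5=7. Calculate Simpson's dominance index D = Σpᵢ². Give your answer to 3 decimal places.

Total N = 3+6+5+54+7 = 75, so the proportions are 0.04, 0.08, 0.06667, 0.72, 0.09333 (working shown to 5 dp, full precision carried).
D = 0.04² + 0.08² + 0.06667² + 0.72² + 0.09333² = 0.00160 + 0.00640 + 0.00444 + 0.51840 + 0.00871 = 0.53956.
To 3 decimal places, D = 0.540.

0.540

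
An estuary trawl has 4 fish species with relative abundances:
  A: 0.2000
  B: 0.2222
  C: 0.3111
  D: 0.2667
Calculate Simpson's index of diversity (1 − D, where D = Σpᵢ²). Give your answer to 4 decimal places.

0.7427

D = 0.2² + 0.2222² + 0.3111² + 0.2667² = 0.040000 + 0.049373 + 0.096783 + 0.071129 = 0.257285 (working shown to 6 dp, full precision carried).
So 1 − D = 0.742715, i.e. 0.7427 to 4 decimal places.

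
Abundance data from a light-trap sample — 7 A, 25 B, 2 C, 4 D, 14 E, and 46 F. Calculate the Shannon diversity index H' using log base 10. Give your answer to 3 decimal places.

0.599

Total N = 7+25+2+4+14+46 = 98, so the proportions are 0.07143, 0.2551, 0.02041, 0.04082, 0.14286, 0.46939 (working shown to 5 dp, full precision carried).
Each pᵢ log₁₀ pᵢ term: 0.07143×(-1.14613)=-0.08187, 0.2551×(-0.59329)=-0.15135, 0.02041×(-1.69020)=-0.03449, 0.04082×(-1.38917)=-0.05670, 0.14286×(-0.84510)=-0.12073, 0.46939×(-0.32847)=-0.15418.
Sum = -0.59932, so H' = 0.599.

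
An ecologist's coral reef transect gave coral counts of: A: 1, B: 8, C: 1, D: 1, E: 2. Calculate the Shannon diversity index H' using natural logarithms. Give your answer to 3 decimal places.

Total N = 1+8+1+1+2 = 13, so the proportions are 0.07692, 0.61538, 0.07692, 0.07692, 0.15385 (working shown to 5 dp, full precision carried).
Each pᵢ ln pᵢ term: 0.07692×(-2.56495)=-0.19730, 0.61538×(-0.48551)=-0.29877, 0.07692×(-2.56495)=-0.19730, 0.07692×(-2.56495)=-0.19730, 0.15385×(-1.87180)=-0.28797.
Sum = -1.17865, so H' = 1.179.

1.179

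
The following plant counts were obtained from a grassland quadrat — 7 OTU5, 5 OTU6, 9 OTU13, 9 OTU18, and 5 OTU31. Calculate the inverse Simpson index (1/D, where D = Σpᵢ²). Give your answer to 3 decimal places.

4.693

Total N = 7+5+9+9+5 = 35, so the proportions are 0.2, 0.1428571, 0.2571429, 0.2571429, 0.1428571 (working shown to 7 dp, full precision carried).
D = 0.2² + 0.1428571² + 0.2571429² + 0.2571429² + 0.1428571² = 0.0400000 + 0.0204082 + 0.0661224 + 0.0661224 + 0.0204082 = 0.2130612.
So 1/D = 4.69349, i.e. 4.693 to 3 decimal places.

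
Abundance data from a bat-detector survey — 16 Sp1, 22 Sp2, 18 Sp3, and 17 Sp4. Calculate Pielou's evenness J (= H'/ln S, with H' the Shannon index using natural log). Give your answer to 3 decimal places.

Total N = 16+22+18+17 = 73, so the proportions are 0.21918, 0.30137, 0.24658, 0.23288 (working shown to 5 dp, full precision carried).
H' = −Σ pᵢ ln pᵢ = −((-0.33268) + (-0.36147) + (-0.34523) + (-0.33936)) = 1.37874.
With S = 4 species, ln S = 1.38629, so J = 1.37874/1.38629 = 0.99455, i.e. 0.995 to 3 decimal places.

0.995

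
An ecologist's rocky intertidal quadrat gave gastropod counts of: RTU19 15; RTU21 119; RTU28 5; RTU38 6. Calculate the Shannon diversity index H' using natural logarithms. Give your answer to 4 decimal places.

Total N = 15+119+5+6 = 145, so the proportions are 0.103448, 0.82069, 0.034483, 0.041379 (working shown to 6 dp, full precision carried).
Each pᵢ ln pᵢ term: 0.103448×(-2.268684)=-0.234691, 0.82069×(-0.197610)=-0.162177, 0.034483×(-3.367296)=-0.116114, 0.041379×(-3.184974)=-0.131792.
Sum = -0.644774, so H' = 0.6448.

0.6448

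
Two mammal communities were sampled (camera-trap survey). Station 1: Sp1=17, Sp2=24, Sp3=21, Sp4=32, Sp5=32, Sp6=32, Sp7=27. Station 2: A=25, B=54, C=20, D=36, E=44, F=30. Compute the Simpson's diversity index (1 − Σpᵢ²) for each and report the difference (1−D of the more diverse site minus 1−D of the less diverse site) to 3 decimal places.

Station 1: N=185, proportions 0.09189, 0.12973, 0.11351, 0.17297, 0.17297, 0.17297, 0.14595, giving 1−D = 0.85078 (working shown to 5 dp, full precision carried).
Station 2: N=209, proportions 0.11962, 0.25837, 0.09569, 0.17225, 0.21053, 0.14354, giving 1−D = 0.81518.
Difference = |0.85078 − 0.81518| = 0.03560, i.e. 0.036 to 3 decimal places.

0.036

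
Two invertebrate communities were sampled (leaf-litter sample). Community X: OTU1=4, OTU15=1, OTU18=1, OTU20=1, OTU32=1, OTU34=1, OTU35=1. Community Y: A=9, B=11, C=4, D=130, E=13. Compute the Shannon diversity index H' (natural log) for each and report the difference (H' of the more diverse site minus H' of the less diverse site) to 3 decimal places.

Community X: N=10, proportions 0.4, 0.1, 0.1, 0.1, 0.1, 0.1, 0.1, giving H' = 1.74807 (working shown to 5 dp, full precision carried).
Community Y: N=167, proportions 0.05389, 0.06587, 0.02395, 0.77844, 0.07784, giving H' = 0.81967.
Difference = |1.74807 − 0.81967| = 0.92840, i.e. 0.928 to 3 decimal places.

0.928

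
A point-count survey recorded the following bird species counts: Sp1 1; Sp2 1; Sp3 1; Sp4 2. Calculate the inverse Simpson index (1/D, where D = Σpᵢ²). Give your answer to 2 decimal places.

3.57

Total N = 1+1+1+2 = 5, so the proportions are 0.2, 0.2, 0.2, 0.4 (working shown to 6 dp, full precision carried).
D = 0.2² + 0.2² + 0.2² + 0.4² = 0.040000 + 0.040000 + 0.040000 + 0.160000 = 0.280000.
So 1/D = 3.5714, i.e. 3.57 to 2 decimal places.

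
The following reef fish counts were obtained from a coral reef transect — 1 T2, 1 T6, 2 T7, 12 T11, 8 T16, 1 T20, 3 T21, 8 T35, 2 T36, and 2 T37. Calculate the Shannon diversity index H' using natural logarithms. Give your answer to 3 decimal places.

Total N = 1+1+2+12+8+1+3+8+2+2 = 40, so the proportions are 0.025, 0.025, 0.05, 0.3, 0.2, 0.025, 0.075, 0.2, 0.05, 0.05 (working shown to 5 dp, full precision carried).
Each pᵢ ln pᵢ term: 0.025×(-3.68888)=-0.09222, 0.025×(-3.68888)=-0.09222, 0.05×(-2.99573)=-0.14979, 0.3×(-1.20397)=-0.36119, 0.2×(-1.60944)=-0.32189, 0.025×(-3.68888)=-0.09222, 0.075×(-2.59027)=-0.19427, 0.2×(-1.60944)=-0.32189, 0.05×(-2.99573)=-0.14979, 0.05×(-2.99573)=-0.14979.
Sum = -1.92526, so H' = 1.925.

1.925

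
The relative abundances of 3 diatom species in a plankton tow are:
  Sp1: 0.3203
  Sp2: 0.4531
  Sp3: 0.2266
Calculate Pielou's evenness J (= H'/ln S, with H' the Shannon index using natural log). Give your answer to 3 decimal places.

H' = −Σ pᵢ ln pᵢ = −((-0.36466) + (-0.35869) + (-0.33640)) = 1.05976 (working shown to 5 dp, full precision carried).
With S = 3 species, ln S = 1.09861, so J = 1.05976/1.09861 = 0.96463, i.e. 0.965 to 3 decimal places.

0.965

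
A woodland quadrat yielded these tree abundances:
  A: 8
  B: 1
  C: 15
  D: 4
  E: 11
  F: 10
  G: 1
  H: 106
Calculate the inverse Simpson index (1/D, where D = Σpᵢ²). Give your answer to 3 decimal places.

2.069

Total N = 8+1+15+4+11+10+1+106 = 156, so the proportions are 0.051282, 0.00641, 0.096154, 0.025641, 0.070513, 0.064103, 0.00641, 0.679487 (working shown to 6 dp, full precision carried).
D = 0.051282² + 0.00641² + 0.096154² + 0.025641² + 0.070513² + 0.064103² + 0.00641² + 0.679487² = 0.002630 + 0.000041 + 0.009246 + 0.000657 + 0.004972 + 0.004109 + 0.000041 + 0.461703 = 0.483399.
So 1/D = 2.06868, i.e. 2.069 to 3 decimal places.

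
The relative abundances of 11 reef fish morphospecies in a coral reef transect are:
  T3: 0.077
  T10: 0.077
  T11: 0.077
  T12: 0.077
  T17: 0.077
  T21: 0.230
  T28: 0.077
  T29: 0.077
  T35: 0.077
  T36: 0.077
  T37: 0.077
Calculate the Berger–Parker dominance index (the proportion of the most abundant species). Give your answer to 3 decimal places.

0.230

The largest proportion is 0.23, i.e. d = 0.230 to 3 decimal places.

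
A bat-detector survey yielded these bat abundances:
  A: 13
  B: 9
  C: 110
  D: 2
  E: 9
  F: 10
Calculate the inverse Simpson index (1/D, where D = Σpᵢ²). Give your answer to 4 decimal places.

Total N = 13+9+110+2+9+10 = 153, so the proportions are 0.0849673, 0.0588235, 0.7189542, 0.0130719, 0.0588235, 0.0653595 (working shown to 7 dp, full precision carried).
D = 0.0849673² + 0.0588235² + 0.7189542² + 0.0130719² + 0.0588235² + 0.0653595² = 0.0072194 + 0.0034602 + 0.5168952 + 0.0001709 + 0.0034602 + 0.0042719 = 0.5354778.
So 1/D = 1.867491, i.e. 1.8675 to 4 decimal places.

1.8675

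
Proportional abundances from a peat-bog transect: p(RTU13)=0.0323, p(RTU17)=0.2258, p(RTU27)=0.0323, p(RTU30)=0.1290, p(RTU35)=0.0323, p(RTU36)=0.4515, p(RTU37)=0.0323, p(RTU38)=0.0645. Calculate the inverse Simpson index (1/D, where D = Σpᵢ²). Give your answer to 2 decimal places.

3.57

D = 0.0323² + 0.2258² + 0.0323² + 0.129² + 0.0323² + 0.4515² + 0.0323² + 0.0645² = 0.001043 + 0.050986 + 0.001043 + 0.016641 + 0.001043 + 0.203852 + 0.001043 + 0.004160 = 0.279812 (working shown to 6 dp, full precision carried).
So 1/D = 3.5738, i.e. 3.57 to 2 decimal places.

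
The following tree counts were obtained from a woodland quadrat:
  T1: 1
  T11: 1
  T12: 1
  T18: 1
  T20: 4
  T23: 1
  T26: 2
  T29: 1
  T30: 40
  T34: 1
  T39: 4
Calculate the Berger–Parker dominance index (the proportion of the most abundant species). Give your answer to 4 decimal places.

Total N = 1+1+1+1+4+1+2+1+40+1+4 = 57, so the proportions are 0.017544, 0.017544, 0.017544, 0.017544, 0.070175, 0.017544, 0.035088, 0.017544, 0.701754, 0.017544, 0.070175 (working shown to 6 dp, full precision carried).
The largest proportion is 0.701754, i.e. d = 0.7018 to 4 decimal places.

0.7018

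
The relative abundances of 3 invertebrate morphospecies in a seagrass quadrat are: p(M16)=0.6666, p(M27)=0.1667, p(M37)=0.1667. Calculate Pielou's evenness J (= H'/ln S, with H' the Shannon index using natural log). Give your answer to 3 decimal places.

H' = −Σ pᵢ ln pᵢ = −((-0.27035) + (-0.29865) + (-0.29865)) = 0.86766 (working shown to 5 dp, full precision carried).
With S = 3 species, ln S = 1.09861, so J = 0.86766/1.09861 = 0.78977, i.e. 0.790 to 3 decimal places.

0.790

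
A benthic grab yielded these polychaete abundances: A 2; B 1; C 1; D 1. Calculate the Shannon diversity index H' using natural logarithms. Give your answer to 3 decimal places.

1.332

Total N = 2+1+1+1 = 5, so the proportions are 0.4, 0.2, 0.2, 0.2 (working shown to 5 dp, full precision carried).
Each pᵢ ln pᵢ term: 0.4×(-0.91629)=-0.36652, 0.2×(-1.60944)=-0.32189, 0.2×(-1.60944)=-0.32189, 0.2×(-1.60944)=-0.32189.
Sum = -1.33218, so H' = 1.332.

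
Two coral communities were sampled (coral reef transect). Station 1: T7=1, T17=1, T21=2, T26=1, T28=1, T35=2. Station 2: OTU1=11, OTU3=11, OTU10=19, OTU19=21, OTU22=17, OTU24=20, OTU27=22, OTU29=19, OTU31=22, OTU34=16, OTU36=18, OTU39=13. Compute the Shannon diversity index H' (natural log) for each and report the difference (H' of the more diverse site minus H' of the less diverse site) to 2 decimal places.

0.73

Station 1: N=8, proportions 0.125, 0.125, 0.25, 0.125, 0.125, 0.25, giving H' = 1.7329 (working shown to 4 dp, full precision carried).
Station 2: N=209, proportions 0.0526, 0.0526, 0.0909, 0.1005, 0.0813, 0.0957, 0.1053, 0.0909, 0.1053, 0.0766, 0.0861, 0.0622, giving H' = 2.4601.
Difference = |1.7329 − 2.4601| = 0.7272, i.e. 0.73 to 2 decimal places.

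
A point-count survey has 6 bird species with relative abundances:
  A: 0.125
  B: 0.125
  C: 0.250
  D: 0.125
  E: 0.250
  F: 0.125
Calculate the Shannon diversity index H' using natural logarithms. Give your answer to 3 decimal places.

Each pᵢ ln pᵢ term (working shown to 5 dp, full precision carried): 0.125×(-2.07944)=-0.25993, 0.125×(-2.07944)=-0.25993, 0.25×(-1.38629)=-0.34657, 0.125×(-2.07944)=-0.25993, 0.25×(-1.38629)=-0.34657, 0.125×(-2.07944)=-0.25993.
Sum = -1.73287, so H' = 1.733.

1.733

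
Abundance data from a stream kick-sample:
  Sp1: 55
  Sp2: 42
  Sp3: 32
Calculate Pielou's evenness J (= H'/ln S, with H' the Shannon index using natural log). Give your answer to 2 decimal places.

0.98

Total N = 55+42+32 = 129, so the proportions are 0.4264, 0.3256, 0.2481 (working shown to 4 dp, full precision carried).
H' = −Σ pᵢ ln pᵢ = −((-0.3635) + (-0.3653) + (-0.3458)) = 1.0746.
With S = 3 species, ln S = 1.0986, so J = 1.0746/1.0986 = 0.9782, i.e. 0.98 to 2 decimal places.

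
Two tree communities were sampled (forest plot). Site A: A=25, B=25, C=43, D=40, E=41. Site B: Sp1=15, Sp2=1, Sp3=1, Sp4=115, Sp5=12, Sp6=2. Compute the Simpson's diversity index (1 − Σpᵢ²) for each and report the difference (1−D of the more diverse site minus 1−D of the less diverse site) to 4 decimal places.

Site A: N=174, proportions 0.143678, 0.143678, 0.247126, 0.229885, 0.235632, giving 1−D = 0.789272 (working shown to 6 dp, full precision carried).
Site B: N=146, proportions 0.10274, 0.006849, 0.006849, 0.787671, 0.082192, 0.013699, giving 1−D = 0.361982.
Difference = |0.789272 − 0.361982| = 0.427290, i.e. 0.4273 to 4 decimal places.

0.4273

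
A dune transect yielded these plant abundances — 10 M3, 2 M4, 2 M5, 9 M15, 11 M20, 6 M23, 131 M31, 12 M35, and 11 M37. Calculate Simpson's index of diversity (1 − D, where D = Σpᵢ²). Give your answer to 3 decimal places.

0.528

Total N = 10+2+2+9+11+6+131+12+11 = 194, so the proportions are 0.05155, 0.01031, 0.01031, 0.04639, 0.0567, 0.03093, 0.67526, 0.06186, 0.0567 (working shown to 5 dp, full precision carried).
D = 0.05155² + 0.01031² + 0.01031² + 0.04639² + 0.0567² + 0.03093² + 0.67526² + 0.06186² + 0.0567² = 0.00266 + 0.00011 + 0.00011 + 0.00215 + 0.00322 + 0.00096 + 0.45597 + 0.00383 + 0.00322 = 0.47221.
So 1 − D = 0.52779, i.e. 0.528 to 3 decimal places.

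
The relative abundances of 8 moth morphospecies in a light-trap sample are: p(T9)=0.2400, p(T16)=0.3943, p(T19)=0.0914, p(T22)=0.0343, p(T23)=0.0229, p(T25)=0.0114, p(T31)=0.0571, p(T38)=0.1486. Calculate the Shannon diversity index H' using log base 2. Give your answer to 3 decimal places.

Each pᵢ log₂ pᵢ term (working shown to 5 dp, full precision carried): 0.24×(-2.05889)=-0.49413, 0.3943×(-1.34263)=-0.52940, 0.0914×(-3.45166)=-0.31548, 0.0343×(-4.86565)=-0.16689, 0.0229×(-5.44851)=-0.12477, 0.0114×(-6.45482)=-0.07358, 0.0571×(-4.13037)=-0.23584, 0.1486×(-2.75049)=-0.40872.
Sum = -2.34883, so H' = 2.349.

2.349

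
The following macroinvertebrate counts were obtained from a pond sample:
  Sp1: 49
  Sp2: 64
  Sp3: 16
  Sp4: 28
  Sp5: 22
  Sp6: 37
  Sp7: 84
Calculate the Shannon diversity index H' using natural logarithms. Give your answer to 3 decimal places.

Total N = 49+64+16+28+22+37+84 = 300, so the proportions are 0.16333, 0.21333, 0.05333, 0.09333, 0.07333, 0.12333, 0.28 (working shown to 5 dp, full precision carried).
Each pᵢ ln pᵢ term: 0.16333×(-1.81196)=-0.29595, 0.21333×(-1.54490)=-0.32958, 0.05333×(-2.93119)=-0.15633, 0.09333×(-2.37158)=-0.22135, 0.07333×(-2.61274)=-0.19160, 0.12333×(-2.09286)=-0.25812, 0.28×(-1.27297)=-0.35643.
Sum = -1.80936, so H' = 1.809.

1.809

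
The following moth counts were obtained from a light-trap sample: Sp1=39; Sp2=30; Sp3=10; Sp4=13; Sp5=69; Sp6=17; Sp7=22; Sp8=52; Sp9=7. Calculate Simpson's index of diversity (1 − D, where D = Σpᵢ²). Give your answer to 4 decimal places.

0.8364

Total N = 39+30+10+13+69+17+22+52+7 = 259, so the proportions are 0.150579, 0.11583, 0.03861, 0.050193, 0.266409, 0.065637, 0.084942, 0.200772, 0.027027 (working shown to 6 dp, full precision carried).
D = 0.150579² + 0.11583² + 0.03861² + 0.050193² + 0.266409² + 0.065637² + 0.084942² + 0.200772² + 0.027027² = 0.022674 + 0.013417 + 0.001491 + 0.002519 + 0.070974 + 0.004308 + 0.007215 + 0.040309 + 0.000730 = 0.163638.
So 1 − D = 0.836362, i.e. 0.8364 to 4 decimal places.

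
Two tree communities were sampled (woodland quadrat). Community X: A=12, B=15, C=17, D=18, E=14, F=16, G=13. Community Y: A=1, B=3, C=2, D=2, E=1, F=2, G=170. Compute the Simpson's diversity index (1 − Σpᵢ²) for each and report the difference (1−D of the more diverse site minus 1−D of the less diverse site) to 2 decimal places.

0.74

Community X: N=105, proportions 0.11429, 0.14286, 0.1619, 0.17143, 0.13333, 0.15238, 0.12381, giving 1−D = 0.85460 (working shown to 5 dp, full precision carried).
Community Y: N=181, proportions 0.00552, 0.01657, 0.01105, 0.01105, 0.00552, 0.01105, 0.93923, giving 1−D = 0.11715.
Difference = |0.85460 − 0.11715| = 0.73745, i.e. 0.74 to 2 decimal places.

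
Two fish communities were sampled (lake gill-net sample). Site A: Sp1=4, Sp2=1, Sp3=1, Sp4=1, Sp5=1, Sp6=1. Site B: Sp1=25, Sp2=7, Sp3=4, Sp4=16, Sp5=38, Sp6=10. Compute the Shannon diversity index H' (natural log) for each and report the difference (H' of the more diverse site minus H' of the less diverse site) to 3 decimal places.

0.028

Site A: N=9, proportions 0.44444, 0.11111, 0.11111, 0.11111, 0.11111, 0.11111, giving H' = 1.58109 (working shown to 5 dp, full precision carried).
Site B: N=100, proportions 0.25, 0.07, 0.04, 0.16, 0.38, 0.1, giving H' = 1.55263.
Difference = |1.58109 − 1.55263| = 0.02846, i.e. 0.028 to 3 decimal places.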